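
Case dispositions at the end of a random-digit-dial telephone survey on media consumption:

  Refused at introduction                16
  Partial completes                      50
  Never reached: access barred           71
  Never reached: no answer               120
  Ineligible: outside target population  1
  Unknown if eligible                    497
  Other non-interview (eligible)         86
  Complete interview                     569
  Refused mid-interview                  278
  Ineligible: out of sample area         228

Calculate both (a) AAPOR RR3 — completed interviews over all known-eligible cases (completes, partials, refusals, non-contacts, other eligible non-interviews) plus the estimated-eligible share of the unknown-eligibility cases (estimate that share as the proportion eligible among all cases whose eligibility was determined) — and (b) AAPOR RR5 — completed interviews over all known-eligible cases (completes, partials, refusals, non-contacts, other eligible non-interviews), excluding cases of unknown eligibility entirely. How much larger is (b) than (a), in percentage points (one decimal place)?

12.4

Declined to participate = 16 + 278 = 294
No answer / not reached = 120 + 71 = 191
Screened out, ineligible = 1 + 228 = 229
Numerator → 569
Determined eligible → 569 + 50 + 294 + 191 + 86 = 1190
e = 1190 / (1190 + 229) = 1190 / 1419 = 0.8386
e × U → 0.8386 × 497 = 416.78
Base → 1190 + 416.78 = 1606.78
RR3 = 569 / 1606.78 = 0.3541
Base → 569 + 50 + 294 + 191 + 86 = 1190
RR5 = 569 / 1190 = 0.4782
Difference = 47.82 − 35.41 = 12.41 percentage points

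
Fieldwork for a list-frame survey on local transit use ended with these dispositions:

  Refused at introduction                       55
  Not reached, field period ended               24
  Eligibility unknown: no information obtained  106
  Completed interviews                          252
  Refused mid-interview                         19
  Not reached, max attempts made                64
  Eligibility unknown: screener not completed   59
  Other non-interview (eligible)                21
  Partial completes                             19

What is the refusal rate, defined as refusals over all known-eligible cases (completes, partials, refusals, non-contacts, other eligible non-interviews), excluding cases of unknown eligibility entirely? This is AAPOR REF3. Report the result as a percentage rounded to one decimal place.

16.3%

Refused = 55 + 19 = 74
Never reached = 24 + 64 = 88
Unknown eligibility = 59 + 106 = 165
Numerator → 74
Denominator → 252 + 19 + 74 + 88 + 21 = 454
REF3 = 74 / 454 = 0.1630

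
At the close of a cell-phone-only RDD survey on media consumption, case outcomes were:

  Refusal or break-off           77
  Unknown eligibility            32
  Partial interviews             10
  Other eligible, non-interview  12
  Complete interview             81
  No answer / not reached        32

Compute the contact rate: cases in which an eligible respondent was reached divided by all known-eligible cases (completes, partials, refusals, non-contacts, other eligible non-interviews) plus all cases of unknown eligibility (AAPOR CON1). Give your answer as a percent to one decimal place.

Top: 81 + 10 + 77 + 12 = 180
Base: 81 + 10 + 77 + 32 + 12 + 32 = 244
CON1 = 180 / 244 = 0.7377

73.8%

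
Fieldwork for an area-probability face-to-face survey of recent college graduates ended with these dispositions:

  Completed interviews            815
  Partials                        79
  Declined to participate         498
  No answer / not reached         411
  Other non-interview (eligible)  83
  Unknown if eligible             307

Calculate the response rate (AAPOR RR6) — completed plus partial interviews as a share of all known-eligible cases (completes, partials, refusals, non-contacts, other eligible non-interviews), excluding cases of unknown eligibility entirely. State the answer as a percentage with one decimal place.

Numerator → 815 + 79 = 894
Denominator → 815 + 79 + 498 + 411 + 83 = 1886
RR6 = 894 / 1886 = 0.4740

47.4%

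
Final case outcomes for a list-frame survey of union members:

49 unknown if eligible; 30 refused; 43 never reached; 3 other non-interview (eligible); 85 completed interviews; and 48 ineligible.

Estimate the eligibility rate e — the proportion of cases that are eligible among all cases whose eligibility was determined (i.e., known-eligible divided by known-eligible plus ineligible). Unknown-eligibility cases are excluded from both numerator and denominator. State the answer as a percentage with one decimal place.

Determined eligible: 85 + 30 + 43 + 3 = 161
e = 161 / (161 + 48) = 161 / 209 = 0.7703

77.0%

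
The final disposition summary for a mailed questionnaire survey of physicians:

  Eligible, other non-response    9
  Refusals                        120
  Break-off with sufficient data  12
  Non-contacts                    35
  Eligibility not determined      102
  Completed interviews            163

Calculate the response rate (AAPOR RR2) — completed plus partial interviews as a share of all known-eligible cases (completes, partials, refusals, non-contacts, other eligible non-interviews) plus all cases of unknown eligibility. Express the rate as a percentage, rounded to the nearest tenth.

39.7%

Top → 163 + 12 = 175
Denominator → 163 + 12 + 120 + 35 + 9 + 102 = 441
RR2 = 175 / 441 = 0.3968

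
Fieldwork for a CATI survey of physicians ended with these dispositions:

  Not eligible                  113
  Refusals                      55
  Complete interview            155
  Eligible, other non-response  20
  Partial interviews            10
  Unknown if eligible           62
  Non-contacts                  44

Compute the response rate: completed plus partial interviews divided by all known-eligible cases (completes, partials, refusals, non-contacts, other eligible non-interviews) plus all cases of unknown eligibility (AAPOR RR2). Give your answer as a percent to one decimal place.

47.7%

Num: 155 + 10 = 165
Denom: 155 + 10 + 55 + 44 + 20 + 62 = 346
RR2 = 165 / 346 = 0.4769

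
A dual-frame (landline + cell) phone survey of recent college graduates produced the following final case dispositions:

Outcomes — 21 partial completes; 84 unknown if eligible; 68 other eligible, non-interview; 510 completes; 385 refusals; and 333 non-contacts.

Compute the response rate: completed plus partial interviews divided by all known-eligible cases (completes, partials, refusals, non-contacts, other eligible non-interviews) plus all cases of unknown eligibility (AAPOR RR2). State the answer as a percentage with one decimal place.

37.9%

Num = 510 + 21 = 531
Denominator = 510 + 21 + 385 + 333 + 68 + 84 = 1401
RR2 = 531 / 1401 = 0.3790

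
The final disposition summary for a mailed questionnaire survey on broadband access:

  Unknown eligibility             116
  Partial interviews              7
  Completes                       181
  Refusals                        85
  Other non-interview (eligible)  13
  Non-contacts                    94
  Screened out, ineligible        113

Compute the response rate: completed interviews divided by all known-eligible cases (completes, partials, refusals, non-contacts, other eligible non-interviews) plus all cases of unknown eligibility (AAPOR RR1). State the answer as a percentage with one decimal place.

Num → 181
Denom → 181 + 7 + 85 + 94 + 13 + 116 = 496
RR1 = 181 / 496 = 0.3649

36.5%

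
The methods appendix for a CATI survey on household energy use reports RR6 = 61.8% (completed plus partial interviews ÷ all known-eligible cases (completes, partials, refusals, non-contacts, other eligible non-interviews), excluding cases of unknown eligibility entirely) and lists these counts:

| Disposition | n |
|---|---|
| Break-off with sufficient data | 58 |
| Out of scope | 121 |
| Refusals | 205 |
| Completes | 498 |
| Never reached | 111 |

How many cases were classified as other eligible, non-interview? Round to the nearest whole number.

28

Top = 498 + 58 = 556
RR6 = 556 / D = 0.618
D = 556 / 0.618 = 899.7
Rest of base = 872
other eligible, non-interview = 899.7 − 872 ≈ 28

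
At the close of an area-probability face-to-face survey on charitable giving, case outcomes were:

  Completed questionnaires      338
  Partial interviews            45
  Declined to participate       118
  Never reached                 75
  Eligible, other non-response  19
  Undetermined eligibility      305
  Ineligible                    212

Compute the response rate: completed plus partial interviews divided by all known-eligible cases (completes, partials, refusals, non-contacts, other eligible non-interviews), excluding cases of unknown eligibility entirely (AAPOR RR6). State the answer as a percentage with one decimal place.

Num = 338 + 45 = 383
Denom = 338 + 45 + 118 + 75 + 19 = 595
RR6 = 383 / 595 = 0.6437

64.4%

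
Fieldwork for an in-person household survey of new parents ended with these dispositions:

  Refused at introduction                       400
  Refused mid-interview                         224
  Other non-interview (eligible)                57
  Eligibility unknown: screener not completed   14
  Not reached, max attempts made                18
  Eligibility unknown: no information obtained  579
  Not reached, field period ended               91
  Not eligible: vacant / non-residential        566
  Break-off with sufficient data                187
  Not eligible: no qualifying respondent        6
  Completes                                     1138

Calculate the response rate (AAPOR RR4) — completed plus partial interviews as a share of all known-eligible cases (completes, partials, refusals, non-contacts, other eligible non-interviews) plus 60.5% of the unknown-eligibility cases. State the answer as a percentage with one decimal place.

Refused = 400 + 224 = 624
Non-contacts = 91 + 18 = 109
Undetermined eligibility = 14 + 579 = 593
Out of scope = 6 + 566 = 572
Top = 1138 + 187 = 1325
Known eligible = 1138 + 187 + 624 + 109 + 57 = 2115
Estimated eligible among unknowns = 0.6050 × 593 = 358.76
Denominator = 2115 + 358.76 = 2473.76
RR4 = 1325 / 2473.76 = 0.5356

53.6%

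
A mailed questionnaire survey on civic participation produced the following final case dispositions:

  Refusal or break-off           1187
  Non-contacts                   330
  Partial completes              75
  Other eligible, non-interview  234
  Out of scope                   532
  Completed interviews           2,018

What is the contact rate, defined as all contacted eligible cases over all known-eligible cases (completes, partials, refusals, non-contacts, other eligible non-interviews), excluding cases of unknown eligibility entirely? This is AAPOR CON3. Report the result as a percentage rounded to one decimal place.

91.4%

Num = 2018 + 75 + 1187 + 234 = 3514
Denom = 2018 + 75 + 1187 + 330 + 234 = 3844
CON3 = 3514 / 3844 = 0.9142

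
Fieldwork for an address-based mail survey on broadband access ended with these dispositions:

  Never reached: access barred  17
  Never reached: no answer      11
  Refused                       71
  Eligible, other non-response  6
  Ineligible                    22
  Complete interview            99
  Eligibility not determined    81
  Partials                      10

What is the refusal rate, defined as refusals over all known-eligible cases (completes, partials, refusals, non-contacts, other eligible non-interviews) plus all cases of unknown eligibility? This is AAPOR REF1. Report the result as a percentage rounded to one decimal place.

24.1%

Non-contacts = 11 + 17 = 28
Num = 71
Base = 99 + 10 + 71 + 28 + 6 + 81 = 295
REF1 = 71 / 295 = 0.2407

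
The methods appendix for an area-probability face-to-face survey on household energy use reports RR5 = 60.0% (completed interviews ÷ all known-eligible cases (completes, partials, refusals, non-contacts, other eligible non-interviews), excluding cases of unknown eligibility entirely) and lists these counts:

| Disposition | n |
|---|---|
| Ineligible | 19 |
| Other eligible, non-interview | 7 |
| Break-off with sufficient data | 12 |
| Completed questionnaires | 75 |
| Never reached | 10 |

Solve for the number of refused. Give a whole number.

21

RR5 = 75 / D = 0.600
D = 75 / 0.600 = 125.0
Remaining denominator categories sum to 104
refused = 125.0 − 104 ≈ 21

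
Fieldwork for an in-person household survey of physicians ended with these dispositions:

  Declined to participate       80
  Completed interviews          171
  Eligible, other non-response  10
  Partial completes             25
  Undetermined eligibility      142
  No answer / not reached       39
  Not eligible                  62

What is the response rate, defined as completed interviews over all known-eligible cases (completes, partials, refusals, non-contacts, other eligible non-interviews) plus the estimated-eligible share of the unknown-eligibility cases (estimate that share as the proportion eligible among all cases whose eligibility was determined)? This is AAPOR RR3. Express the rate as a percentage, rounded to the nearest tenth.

38.5%

Top = 171
Determined eligible = 171 + 25 + 80 + 39 + 10 = 325
e = 325 / (325 + 62) = 325 / 387 = 0.8398
e × U = 0.8398 × 142 = 119.25
Denominator = 325 + 119.25 = 444.25
RR3 = 171 / 444.25 = 0.3849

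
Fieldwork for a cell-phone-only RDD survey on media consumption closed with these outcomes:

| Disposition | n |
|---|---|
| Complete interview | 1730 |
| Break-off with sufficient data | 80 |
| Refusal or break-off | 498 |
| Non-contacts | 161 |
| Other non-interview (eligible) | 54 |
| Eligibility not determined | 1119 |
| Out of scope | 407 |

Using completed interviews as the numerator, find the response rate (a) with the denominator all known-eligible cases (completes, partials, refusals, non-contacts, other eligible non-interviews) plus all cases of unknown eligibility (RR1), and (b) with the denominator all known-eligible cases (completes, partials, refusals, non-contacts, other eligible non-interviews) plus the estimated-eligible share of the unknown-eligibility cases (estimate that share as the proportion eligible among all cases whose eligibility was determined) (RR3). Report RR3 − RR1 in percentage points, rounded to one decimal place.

Top: 1730
Denom: 1730 + 80 + 498 + 161 + 54 + 1119 = 3642
RR1 = 1730 / 3642 = 0.4750
Determined eligible: 1730 + 80 + 498 + 161 + 54 = 2523
e = 2523 / (2523 + 407) = 2523 / 2930 = 0.8611
e × U: 0.8611 × 1119 = 963.57
Denom: 2523 + 963.57 = 3486.57
RR3 = 1730 / 3486.57 = 0.4962
Difference = 49.62 − 47.50 = 2.12 percentage points

2.1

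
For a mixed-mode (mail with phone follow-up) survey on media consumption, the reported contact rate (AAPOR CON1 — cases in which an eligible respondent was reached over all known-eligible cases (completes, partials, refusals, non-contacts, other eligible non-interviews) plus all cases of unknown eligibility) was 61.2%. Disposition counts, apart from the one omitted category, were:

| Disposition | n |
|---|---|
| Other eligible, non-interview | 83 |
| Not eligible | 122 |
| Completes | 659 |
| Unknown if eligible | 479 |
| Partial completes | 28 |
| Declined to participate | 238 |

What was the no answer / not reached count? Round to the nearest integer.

Num: 659 + 28 + 238 + 83 = 1008
CON1 = 1008 / D = 0.612
D = 1008 / 0.612 = 1647.1
Rest of base = 1487
no answer / not reached = 1647.1 − 1487 ≈ 160

160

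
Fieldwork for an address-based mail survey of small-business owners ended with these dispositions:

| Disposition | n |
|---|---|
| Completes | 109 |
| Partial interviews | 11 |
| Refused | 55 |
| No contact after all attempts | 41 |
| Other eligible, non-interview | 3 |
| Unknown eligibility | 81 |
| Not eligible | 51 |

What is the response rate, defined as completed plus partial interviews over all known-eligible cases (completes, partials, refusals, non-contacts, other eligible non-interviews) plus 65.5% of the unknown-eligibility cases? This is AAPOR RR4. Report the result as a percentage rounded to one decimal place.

44.1%

Top = 109 + 11 = 120
Determined eligible = 109 + 11 + 55 + 41 + 3 = 219
Eligible share of unknowns = 0.6550 × 81 = 53.05
Denominator = 219 + 53.05 = 272.05
RR4 = 120 / 272.05 = 0.4411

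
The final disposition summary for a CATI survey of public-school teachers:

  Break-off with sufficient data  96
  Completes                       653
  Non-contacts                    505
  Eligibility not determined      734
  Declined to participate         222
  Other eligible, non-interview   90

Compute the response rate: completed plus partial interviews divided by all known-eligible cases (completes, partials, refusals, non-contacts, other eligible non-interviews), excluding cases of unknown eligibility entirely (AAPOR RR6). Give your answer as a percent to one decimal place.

Top → 653 + 96 = 749
Denom → 653 + 96 + 222 + 505 + 90 = 1566
RR6 = 749 / 1566 = 0.4783

47.8%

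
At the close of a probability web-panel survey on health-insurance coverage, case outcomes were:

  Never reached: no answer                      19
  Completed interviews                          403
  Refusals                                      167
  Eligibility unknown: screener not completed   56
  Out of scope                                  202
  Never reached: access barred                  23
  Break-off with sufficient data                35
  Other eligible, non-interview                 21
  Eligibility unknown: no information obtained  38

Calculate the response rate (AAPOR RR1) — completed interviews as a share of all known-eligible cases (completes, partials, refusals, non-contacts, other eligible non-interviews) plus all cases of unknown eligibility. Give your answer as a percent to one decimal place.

No contact after all attempts = 19 + 23 = 42
Unknown eligibility = 56 + 38 = 94
Num: 403
Denominator: 403 + 35 + 167 + 42 + 21 + 94 = 762
RR1 = 403 / 762 = 0.5289

52.9%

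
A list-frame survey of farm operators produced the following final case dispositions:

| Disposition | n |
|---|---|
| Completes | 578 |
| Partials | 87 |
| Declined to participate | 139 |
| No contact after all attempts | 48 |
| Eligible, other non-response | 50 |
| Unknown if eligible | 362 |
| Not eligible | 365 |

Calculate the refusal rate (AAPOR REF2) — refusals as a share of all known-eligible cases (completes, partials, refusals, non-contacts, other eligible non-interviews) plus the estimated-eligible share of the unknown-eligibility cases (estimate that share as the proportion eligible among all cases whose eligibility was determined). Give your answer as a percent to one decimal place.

12.0%

Top → 139
Determined eligible → 578 + 87 + 139 + 48 + 50 = 902
e = 902 / (902 + 365) = 902 / 1267 = 0.7119
e × U → 0.7119 × 362 = 257.71
Denominator → 902 + 257.71 = 1159.71
REF2 = 139 / 1159.71 = 0.1199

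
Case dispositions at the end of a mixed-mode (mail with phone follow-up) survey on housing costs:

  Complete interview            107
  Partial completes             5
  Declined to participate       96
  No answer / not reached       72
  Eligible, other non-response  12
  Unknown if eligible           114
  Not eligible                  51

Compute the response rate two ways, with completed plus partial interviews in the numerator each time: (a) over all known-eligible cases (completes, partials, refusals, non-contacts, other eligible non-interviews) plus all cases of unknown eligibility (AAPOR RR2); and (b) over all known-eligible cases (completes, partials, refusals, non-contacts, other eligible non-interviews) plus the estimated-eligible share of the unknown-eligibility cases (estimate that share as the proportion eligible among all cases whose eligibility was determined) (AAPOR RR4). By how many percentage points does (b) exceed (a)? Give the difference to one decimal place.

Numerator → 107 + 5 = 112
Denominator → 107 + 5 + 96 + 72 + 12 + 114 = 406
RR2 = 112 / 406 = 0.2759
Known eligible → 107 + 5 + 96 + 72 + 12 = 292
e = 292 / (292 + 51) = 292 / 343 = 0.8513
e × U → 0.8513 × 114 = 97.05
Denominator → 292 + 97.05 = 389.05
RR4 = 112 / 389.05 = 0.2879
Difference = 28.79 − 27.59 = 1.20 percentage points

1.2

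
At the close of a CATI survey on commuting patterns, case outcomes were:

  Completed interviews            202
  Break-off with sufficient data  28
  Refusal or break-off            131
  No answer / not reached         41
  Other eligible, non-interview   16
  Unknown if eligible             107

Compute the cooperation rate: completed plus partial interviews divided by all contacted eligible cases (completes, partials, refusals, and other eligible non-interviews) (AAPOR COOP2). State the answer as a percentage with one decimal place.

Numerator = 202 + 28 = 230
Denominator = 202 + 28 + 131 + 16 = 377
COOP2 = 230 / 377 = 0.6101

61.0%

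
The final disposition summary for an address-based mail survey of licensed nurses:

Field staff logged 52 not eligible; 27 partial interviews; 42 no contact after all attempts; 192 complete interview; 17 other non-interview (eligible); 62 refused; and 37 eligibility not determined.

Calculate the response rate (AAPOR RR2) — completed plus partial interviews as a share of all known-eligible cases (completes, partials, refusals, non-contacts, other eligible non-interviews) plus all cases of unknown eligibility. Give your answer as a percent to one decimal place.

58.1%

Top: 192 + 27 = 219
Denominator: 192 + 27 + 62 + 42 + 17 + 37 = 377
RR2 = 219 / 377 = 0.5809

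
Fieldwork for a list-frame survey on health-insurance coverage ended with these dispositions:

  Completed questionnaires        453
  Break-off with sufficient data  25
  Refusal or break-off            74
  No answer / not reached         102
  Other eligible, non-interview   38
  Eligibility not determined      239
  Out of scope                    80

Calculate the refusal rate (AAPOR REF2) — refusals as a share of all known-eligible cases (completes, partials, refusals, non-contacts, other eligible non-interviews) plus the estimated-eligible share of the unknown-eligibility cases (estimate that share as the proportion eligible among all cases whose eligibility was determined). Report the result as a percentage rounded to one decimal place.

Numerator = 74
Determined eligible = 453 + 25 + 74 + 102 + 38 = 692
e = 692 / (692 + 80) = 692 / 772 = 0.8964
Estimated eligible among unknowns = 0.8964 × 239 = 214.24
Base = 692 + 214.24 = 906.24
REF2 = 74 / 906.24 = 0.0817

8.2%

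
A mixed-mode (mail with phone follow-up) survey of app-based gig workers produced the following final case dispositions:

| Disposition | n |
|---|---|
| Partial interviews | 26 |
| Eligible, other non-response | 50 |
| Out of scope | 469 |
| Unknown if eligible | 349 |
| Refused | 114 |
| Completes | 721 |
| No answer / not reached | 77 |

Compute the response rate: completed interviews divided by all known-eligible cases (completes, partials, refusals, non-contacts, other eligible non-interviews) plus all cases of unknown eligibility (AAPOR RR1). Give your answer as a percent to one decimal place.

Top = 721
Denom = 721 + 26 + 114 + 77 + 50 + 349 = 1337
RR1 = 721 / 1337 = 0.5393

53.9%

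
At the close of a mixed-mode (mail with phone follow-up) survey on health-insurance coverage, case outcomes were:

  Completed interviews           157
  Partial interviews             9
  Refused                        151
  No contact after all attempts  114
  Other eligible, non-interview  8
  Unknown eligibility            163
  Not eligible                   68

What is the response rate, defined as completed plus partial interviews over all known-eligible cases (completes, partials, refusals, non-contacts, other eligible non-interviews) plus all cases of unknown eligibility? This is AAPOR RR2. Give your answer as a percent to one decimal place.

Top = 157 + 9 = 166
Denom = 157 + 9 + 151 + 114 + 8 + 163 = 602
RR2 = 166 / 602 = 0.2757

27.6%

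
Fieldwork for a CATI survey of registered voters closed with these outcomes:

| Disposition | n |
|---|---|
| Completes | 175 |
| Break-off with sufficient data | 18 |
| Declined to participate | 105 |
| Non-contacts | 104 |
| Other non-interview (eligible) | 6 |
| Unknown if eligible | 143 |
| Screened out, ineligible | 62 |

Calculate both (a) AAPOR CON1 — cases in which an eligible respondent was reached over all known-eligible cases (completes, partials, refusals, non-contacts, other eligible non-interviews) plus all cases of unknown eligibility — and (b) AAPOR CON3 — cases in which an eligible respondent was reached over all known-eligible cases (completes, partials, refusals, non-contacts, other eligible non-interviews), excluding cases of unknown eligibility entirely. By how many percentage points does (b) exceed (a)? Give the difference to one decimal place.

Numerator: 175 + 18 + 105 + 6 = 304
Base: 175 + 18 + 105 + 104 + 6 + 143 = 551
CON1 = 304 / 551 = 0.5517
Base: 175 + 18 + 105 + 104 + 6 = 408
CON3 = 304 / 408 = 0.7451
Difference = 74.51 − 55.17 = 19.34 percentage points

19.3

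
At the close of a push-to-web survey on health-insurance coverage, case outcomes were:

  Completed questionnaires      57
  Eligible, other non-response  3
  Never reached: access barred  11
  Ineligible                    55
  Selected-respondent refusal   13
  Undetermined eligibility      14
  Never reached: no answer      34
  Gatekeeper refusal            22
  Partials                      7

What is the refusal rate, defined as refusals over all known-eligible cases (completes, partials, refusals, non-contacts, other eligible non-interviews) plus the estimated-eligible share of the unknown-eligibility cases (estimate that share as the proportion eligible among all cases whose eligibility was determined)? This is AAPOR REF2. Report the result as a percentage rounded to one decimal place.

Refused = 22 + 13 = 35
No contact after all attempts = 34 + 11 = 45
Top → 35
Eligible (known) → 57 + 7 + 35 + 45 + 3 = 147
e = 147 / (147 + 55) = 147 / 202 = 0.7277
Eligible share of unknowns → 0.7277 × 14 = 10.19
Denominator → 147 + 10.19 = 157.19
REF2 = 35 / 157.19 = 0.2227

22.3%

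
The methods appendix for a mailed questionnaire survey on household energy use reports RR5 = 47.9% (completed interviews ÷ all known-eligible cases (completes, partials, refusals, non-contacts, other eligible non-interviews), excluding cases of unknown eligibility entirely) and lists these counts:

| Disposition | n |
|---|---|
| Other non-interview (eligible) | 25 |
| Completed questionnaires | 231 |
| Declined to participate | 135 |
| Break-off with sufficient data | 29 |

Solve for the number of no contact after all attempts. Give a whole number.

RR5 = 231 / D = 0.479
D = 231 / 0.479 = 482.3
Remaining denominator categories sum to 420
no contact after all attempts = 482.3 − 420 ≈ 62

62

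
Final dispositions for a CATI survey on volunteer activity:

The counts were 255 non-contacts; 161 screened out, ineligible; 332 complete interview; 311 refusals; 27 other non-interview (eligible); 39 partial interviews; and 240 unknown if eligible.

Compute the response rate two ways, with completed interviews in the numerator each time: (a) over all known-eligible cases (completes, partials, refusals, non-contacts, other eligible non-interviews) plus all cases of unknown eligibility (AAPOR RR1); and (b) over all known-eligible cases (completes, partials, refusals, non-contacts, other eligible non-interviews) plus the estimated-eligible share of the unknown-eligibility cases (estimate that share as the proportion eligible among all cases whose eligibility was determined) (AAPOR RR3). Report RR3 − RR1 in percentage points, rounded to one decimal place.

0.8

Numerator: 332
Denominator: 332 + 39 + 311 + 255 + 27 + 240 = 1204
RR1 = 332 / 1204 = 0.2757
Known eligible: 332 + 39 + 311 + 255 + 27 = 964
e = 964 / (964 + 161) = 964 / 1125 = 0.8569
e × U: 0.8569 × 240 = 205.66
Denominator: 964 + 205.66 = 1169.66
RR3 = 332 / 1169.66 = 0.2838
Difference = 28.38 − 27.57 = 0.81 percentage points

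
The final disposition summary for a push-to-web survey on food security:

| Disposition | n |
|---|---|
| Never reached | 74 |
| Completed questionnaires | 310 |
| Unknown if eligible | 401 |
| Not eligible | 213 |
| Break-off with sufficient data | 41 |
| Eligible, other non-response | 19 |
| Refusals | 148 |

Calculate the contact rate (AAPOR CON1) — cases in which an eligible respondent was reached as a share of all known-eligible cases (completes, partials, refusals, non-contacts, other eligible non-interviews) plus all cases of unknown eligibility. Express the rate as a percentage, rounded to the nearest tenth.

Num = 310 + 41 + 148 + 19 = 518
Denominator = 310 + 41 + 148 + 74 + 19 + 401 = 993
CON1 = 518 / 993 = 0.5217

52.2%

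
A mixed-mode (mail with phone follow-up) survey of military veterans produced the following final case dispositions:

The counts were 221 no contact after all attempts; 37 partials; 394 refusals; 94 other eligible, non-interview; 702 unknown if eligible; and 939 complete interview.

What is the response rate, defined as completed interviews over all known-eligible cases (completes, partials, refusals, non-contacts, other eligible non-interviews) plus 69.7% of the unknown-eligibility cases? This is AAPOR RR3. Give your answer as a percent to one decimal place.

43.2%

Top = 939
Determined eligible = 939 + 37 + 394 + 221 + 94 = 1685
Eligible share of unknowns = 0.6970 × 702 = 489.29
Denom = 1685 + 489.29 = 2174.29
RR3 = 939 / 2174.29 = 0.4319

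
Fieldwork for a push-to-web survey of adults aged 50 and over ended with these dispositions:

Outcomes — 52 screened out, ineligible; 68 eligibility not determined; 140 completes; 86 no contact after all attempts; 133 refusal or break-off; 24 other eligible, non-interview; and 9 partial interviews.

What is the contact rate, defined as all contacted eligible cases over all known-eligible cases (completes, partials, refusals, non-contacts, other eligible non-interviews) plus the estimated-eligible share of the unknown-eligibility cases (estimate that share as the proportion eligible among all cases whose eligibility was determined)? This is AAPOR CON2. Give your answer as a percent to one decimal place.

67.7%

Numerator: 140 + 9 + 133 + 24 = 306
Eligible (known): 140 + 9 + 133 + 86 + 24 = 392
e = 392 / (392 + 52) = 392 / 444 = 0.8829
Eligible share of unknowns: 0.8829 × 68 = 60.04
Denominator: 392 + 60.04 = 452.04
CON2 = 306 / 452.04 = 0.6769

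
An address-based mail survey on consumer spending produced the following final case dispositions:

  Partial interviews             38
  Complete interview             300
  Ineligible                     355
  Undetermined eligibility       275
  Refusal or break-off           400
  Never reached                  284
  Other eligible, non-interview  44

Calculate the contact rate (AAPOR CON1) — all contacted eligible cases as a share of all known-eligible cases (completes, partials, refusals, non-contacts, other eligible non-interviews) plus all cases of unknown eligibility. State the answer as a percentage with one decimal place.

Numerator: 300 + 38 + 400 + 44 = 782
Denominator: 300 + 38 + 400 + 284 + 44 + 275 = 1341
CON1 = 782 / 1341 = 0.5831

58.3%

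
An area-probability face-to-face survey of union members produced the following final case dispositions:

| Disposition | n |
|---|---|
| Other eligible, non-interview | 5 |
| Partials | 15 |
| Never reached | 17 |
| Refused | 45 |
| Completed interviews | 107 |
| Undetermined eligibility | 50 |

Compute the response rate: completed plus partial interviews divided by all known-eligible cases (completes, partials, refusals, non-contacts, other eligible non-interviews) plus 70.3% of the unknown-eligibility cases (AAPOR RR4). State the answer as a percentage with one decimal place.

54.4%

Numerator → 107 + 15 = 122
Known eligible → 107 + 15 + 45 + 17 + 5 = 189
Eligible share of unknowns → 0.7030 × 50 = 35.15
Denom → 189 + 35.15 = 224.15
RR4 = 122 / 224.15 = 0.5443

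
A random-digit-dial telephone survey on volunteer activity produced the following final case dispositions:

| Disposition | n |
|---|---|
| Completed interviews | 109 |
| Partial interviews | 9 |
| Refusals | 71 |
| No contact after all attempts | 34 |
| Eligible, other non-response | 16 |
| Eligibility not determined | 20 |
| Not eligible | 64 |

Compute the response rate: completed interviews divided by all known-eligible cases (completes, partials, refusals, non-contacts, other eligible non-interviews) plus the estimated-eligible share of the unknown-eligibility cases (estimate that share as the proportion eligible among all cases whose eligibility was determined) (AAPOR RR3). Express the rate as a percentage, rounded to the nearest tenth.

Num: 109
Eligible (known): 109 + 9 + 71 + 34 + 16 = 239
e = 239 / (239 + 64) = 239 / 303 = 0.7888
Estimated eligible among unknowns: 0.7888 × 20 = 15.78
Base: 239 + 15.78 = 254.78
RR3 = 109 / 254.78 = 0.4278

42.8%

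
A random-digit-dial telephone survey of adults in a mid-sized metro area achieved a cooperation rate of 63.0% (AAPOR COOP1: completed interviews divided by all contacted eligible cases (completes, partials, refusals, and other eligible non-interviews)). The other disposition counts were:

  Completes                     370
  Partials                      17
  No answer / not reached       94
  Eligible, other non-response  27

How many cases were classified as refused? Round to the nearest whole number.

COOP1 = 370 / D = 0.630
D = 370 / 0.630 = 587.3
Rest of base = 414
refused = 587.3 − 414 ≈ 173

173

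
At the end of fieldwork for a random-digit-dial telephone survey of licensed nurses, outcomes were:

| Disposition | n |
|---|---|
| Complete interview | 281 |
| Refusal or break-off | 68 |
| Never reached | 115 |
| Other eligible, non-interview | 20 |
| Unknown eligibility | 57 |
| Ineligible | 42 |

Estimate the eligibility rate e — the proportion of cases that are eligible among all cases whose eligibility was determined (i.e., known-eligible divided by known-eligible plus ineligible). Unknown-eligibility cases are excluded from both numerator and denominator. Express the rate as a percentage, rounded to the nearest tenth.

92.0%

Determined eligible = 281 + 68 + 115 + 20 = 484
e = 484 / (484 + 42) = 484 / 526 = 0.9202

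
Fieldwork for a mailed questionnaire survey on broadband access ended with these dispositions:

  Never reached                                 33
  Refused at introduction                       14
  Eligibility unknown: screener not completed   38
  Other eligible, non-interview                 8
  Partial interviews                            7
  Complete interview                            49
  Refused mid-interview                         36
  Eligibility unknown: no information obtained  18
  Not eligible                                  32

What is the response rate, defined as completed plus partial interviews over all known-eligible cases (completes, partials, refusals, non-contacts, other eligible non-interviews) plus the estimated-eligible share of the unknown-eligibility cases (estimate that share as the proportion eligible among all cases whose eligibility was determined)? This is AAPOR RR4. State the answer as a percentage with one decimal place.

29.0%

Refusal or break-off = 14 + 36 = 50
Eligibility not determined = 38 + 18 = 56
Top = 49 + 7 = 56
Known eligible = 49 + 7 + 50 + 33 + 8 = 147
e = 147 / (147 + 32) = 147 / 179 = 0.8212
Eligible share of unknowns = 0.8212 × 56 = 45.99
Denominator = 147 + 45.99 = 192.99
RR4 = 56 / 192.99 = 0.2902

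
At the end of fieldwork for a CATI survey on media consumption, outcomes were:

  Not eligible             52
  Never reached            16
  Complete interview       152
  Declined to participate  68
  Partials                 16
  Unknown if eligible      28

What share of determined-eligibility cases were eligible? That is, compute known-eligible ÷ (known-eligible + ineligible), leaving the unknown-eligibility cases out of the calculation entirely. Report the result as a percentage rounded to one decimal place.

82.9%

Eligible (known) = 152 + 16 + 68 + 16 = 252
e = 252 / (252 + 52) = 252 / 304 = 0.8289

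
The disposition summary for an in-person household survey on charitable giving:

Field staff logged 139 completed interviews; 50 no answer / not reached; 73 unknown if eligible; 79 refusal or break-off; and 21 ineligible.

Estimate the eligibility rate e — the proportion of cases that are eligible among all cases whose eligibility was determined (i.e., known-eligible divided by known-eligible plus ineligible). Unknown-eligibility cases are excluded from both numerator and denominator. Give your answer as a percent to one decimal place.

92.7%

Eligible (known): 139 + 79 + 50 = 268
e = 268 / (268 + 21) = 268 / 289 = 0.9273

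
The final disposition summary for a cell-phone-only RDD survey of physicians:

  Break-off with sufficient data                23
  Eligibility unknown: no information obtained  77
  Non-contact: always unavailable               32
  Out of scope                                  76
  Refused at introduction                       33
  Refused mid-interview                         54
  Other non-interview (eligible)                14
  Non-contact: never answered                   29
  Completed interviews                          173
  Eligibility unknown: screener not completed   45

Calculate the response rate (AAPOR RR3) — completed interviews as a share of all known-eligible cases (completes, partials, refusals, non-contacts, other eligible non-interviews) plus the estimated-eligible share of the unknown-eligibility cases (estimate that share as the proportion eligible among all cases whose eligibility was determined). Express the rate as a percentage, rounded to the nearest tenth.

Refusals = 33 + 54 = 87
Non-contacts = 29 + 32 = 61
Eligibility not determined = 45 + 77 = 122
Num: 173
Eligible (known): 173 + 23 + 87 + 61 + 14 = 358
e = 358 / (358 + 76) = 358 / 434 = 0.8249
Eligible share of unknowns: 0.8249 × 122 = 100.64
Denominator: 358 + 100.64 = 458.64
RR3 = 173 / 458.64 = 0.3772

37.7%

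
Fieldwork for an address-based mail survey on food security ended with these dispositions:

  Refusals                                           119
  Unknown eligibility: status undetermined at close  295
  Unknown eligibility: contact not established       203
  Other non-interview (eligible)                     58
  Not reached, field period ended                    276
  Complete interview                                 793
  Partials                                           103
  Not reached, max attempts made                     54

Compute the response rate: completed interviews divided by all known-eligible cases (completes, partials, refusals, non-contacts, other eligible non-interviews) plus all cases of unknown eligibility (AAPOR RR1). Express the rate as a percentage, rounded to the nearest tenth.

41.7%

Never reached = 276 + 54 = 330
Unknown if eligible = 203 + 295 = 498
Num: 793
Denominator: 793 + 103 + 119 + 330 + 58 + 498 = 1901
RR1 = 793 / 1901 = 0.4171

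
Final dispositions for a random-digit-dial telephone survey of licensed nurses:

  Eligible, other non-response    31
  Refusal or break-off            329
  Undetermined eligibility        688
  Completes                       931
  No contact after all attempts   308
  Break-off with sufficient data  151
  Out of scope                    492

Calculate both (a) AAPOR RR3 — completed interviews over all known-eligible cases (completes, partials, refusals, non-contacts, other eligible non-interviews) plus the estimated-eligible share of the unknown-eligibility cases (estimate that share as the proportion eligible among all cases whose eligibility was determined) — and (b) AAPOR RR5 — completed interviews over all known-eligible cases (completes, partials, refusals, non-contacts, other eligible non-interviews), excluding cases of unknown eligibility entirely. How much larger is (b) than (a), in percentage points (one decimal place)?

Top = 931
Known eligible = 931 + 151 + 329 + 308 + 31 = 1750
e = 1750 / (1750 + 492) = 1750 / 2242 = 0.7806
Eligible share of unknowns = 0.7806 × 688 = 537.05
Denominator = 1750 + 537.05 = 2287.05
RR3 = 931 / 2287.05 = 0.4071
Denominator = 931 + 151 + 329 + 308 + 31 = 1750
RR5 = 931 / 1750 = 0.5320
Difference = 53.20 − 40.71 = 12.49 percentage points

12.5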